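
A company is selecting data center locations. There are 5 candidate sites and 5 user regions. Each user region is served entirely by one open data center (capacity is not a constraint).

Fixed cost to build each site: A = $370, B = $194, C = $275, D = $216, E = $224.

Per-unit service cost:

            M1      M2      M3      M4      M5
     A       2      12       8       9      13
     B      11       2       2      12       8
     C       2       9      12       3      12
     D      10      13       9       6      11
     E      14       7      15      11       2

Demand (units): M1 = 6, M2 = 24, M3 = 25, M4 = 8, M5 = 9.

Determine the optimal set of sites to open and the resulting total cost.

For any fixed open set, each user region goes to its cheapest open site; total = fixed + service.
{B}: M1→B 11·6=66, M2→B 2·24=48, M3→B 2·25=50, M4→B 12·8=96, M5→B 8·9=72. Service 332; fixed 194; total 526.
{B, C}: service 206 + fixed 469 = 675
{B, D}: service 278 + fixed 410 = 688
{A, B, C, D, E}: service 152 + fixed 1279 = 1431
No other subset beats 526.

Open B only; minimum total cost 526.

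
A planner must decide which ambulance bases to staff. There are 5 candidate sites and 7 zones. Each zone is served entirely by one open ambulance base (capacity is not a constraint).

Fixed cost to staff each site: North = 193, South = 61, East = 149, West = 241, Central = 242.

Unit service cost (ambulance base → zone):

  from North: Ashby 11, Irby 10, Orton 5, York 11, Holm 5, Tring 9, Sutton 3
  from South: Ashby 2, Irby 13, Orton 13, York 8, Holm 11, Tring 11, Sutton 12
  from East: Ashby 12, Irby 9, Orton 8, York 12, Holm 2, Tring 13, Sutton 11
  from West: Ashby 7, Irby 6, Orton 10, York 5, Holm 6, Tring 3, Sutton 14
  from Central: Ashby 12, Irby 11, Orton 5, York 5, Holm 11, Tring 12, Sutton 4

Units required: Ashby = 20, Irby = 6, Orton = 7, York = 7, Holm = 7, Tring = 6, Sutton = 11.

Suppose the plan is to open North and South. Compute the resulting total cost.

Total cost: 567

Each zone is assigned to its cheapest site among the open ones.
{North, South}: Ashby→South 2·20=40, Irby→North 10·6=60, Orton→North 5·7=35, York→South 8·7=56, Holm→North 5·7=35, Tring→North 9·6=54, Sutton→North 3·11=33. Service 313; fixed 254; total 567.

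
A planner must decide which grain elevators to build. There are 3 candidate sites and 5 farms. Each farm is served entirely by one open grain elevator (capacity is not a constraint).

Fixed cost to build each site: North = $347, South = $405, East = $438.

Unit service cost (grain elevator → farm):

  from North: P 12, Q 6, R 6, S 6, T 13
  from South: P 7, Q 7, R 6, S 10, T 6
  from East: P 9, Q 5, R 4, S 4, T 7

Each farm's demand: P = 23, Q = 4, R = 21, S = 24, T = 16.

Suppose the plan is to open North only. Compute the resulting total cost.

Total cost: 1125

Each farm is assigned to its cheapest site among the open ones.
{North}: P→North 12·23=276, Q→North 6·4=24, R→North 6·21=126, S→North 6·24=144, T→North 13·16=208. Service 778; fixed 347; total 1125.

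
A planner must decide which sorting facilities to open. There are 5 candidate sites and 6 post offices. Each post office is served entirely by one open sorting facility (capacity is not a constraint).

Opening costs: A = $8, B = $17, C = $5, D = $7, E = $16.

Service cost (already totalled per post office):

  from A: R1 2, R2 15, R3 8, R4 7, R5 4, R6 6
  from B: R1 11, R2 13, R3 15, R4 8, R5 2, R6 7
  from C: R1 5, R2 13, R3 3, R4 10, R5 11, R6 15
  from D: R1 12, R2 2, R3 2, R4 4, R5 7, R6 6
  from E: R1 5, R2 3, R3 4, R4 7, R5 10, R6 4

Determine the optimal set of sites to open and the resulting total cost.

For any fixed open set, each post office goes to its cheapest open site; total = fixed + service.
{A, D}: R1→A 2, R2→D 2, R3→D 2, R4→D 4, R5→A 4, R6→A 6. Service 20; fixed 15; total 35.
{C, D}: R1→C 5, R2→D 2, R3→D 2, R4→D 4, R5→D 7, R6→D 6. Service 26; fixed 12; total 38.
{A, C, D}: R1→A 2, R2→D 2, R3→D 2, R4→D 4, R5→A 4, R6→A 6. Service 20; fixed 20; total 40.
{A, B, C, D, E}: R1→A 2, R2→D 2, R3→D 2, R4→D 4, R5→B 2, R6→E 4. Service 16; fixed 53; total 69.
No other subset beats 35.

Open A and D; minimum total cost 35.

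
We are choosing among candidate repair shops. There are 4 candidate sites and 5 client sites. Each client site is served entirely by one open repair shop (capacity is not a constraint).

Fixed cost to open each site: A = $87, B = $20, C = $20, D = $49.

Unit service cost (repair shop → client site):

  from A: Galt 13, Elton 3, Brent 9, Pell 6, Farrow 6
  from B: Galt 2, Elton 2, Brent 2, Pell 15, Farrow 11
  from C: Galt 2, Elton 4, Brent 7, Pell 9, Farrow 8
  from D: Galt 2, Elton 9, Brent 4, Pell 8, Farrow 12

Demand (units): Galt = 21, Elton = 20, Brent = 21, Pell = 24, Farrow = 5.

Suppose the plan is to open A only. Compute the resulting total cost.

Total cost: 783

Each client site is assigned to its cheapest site among the open ones.
{A}: Galt→A 13·21=273, Elton→A 3·20=60, Brent→A 9·21=189, Pell→A 6·24=144, Farrow→A 6·5=30. Service 696; fixed 87; total 783.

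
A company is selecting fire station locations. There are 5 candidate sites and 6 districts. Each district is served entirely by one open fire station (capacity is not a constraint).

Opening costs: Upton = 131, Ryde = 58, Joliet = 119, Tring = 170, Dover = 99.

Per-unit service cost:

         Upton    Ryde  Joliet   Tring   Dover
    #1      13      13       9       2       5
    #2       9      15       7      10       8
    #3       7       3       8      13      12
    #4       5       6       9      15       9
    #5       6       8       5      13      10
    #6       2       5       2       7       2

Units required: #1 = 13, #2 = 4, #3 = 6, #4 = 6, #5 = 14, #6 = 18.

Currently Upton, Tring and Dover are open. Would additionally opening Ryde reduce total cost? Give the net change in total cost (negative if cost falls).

No — net change +34 (cost rises by 34).

Current service cost with {Upton, Tring, Dover}: 250.
Adding Ryde: each district re-picks its cheapest; new service cost 226, saving 24.
Extra fixed cost: 58. Net change = 58 − 24 = 34.
(Totals: 650 → 684.)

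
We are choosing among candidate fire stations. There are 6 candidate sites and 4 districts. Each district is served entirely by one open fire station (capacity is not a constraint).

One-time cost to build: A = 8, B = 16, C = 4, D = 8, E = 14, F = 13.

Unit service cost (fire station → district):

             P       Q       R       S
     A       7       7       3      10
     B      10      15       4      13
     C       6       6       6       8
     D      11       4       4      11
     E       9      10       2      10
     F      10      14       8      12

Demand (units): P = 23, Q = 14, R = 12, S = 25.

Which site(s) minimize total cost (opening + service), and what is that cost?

For any fixed open set, each district goes to its cheapest open site; total = fixed + service.
{C, D, E}: P→C 6·23=138, Q→D 4·14=56, R→E 2·12=24, S→C 8·25=200. Service 418; fixed 26; total 444.
{A, C, D}: P→C 6·23=138, Q→D 4·14=56, R→A 3·12=36, S→C 8·25=200. Service 430; fixed 20; total 450.
{A, C, D, E}: service 418 + fixed 34 = 452
{A, B, C, D, E, F}: service 418 + fixed 63 = 481
No other subset beats 444.

Open C, D and E; minimum total cost 444.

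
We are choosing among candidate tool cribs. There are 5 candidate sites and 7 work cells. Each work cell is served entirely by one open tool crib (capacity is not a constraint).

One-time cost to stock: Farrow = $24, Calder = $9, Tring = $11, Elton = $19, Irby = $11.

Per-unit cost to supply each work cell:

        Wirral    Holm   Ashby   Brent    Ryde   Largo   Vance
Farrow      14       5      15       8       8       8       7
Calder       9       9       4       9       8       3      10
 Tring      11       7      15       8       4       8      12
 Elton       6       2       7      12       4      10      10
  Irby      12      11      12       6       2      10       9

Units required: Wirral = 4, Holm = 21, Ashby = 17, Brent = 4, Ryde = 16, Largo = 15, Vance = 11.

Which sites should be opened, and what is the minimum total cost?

Open Calder, Elton and Irby; minimum total cost 373.

For any fixed open set, each work cell goes to its cheapest open site; total = fixed + service.
{Calder, Elton, Irby}: Wirral→Elton 6·4=24, Holm→Elton 2·21=42, Ashby→Calder 4·17=68, Brent→Irby 6·4=24, Ryde→Irby 2·16=32, Largo→Calder 3·15=45, Vance→Irby 9·11=99. Service 334; fixed 39; total 373.
{Farrow, Calder, Elton, Irby}: service 312 + fixed 63 = 375
{Calder, Tring, Elton, Irby}: Wirral→Elton 6·4=24, Holm→Elton 2·21=42, Ashby→Calder 4·17=68, Brent→Irby 6·4=24, Ryde→Irby 2·16=32, Largo→Calder 3·15=45, Vance→Irby 9·11=99. Service 334; fixed 50; total 384.
{Farrow, Calder, Tring, Elton, Irby}: service 312 + fixed 74 = 386
No other subset beats 373.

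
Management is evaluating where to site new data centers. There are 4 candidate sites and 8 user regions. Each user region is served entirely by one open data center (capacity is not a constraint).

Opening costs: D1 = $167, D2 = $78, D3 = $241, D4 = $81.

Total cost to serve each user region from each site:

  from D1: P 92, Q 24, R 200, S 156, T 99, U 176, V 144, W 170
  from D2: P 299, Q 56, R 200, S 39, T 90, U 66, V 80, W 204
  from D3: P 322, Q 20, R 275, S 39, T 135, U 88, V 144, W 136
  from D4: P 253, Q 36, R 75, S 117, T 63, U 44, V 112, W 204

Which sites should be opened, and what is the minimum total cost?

For any fixed open set, each user region goes to its cheapest open site; total = fixed + service.
{D1, D2, D4}: P→D1 92, Q→D1 24, R→D4 75, S→D2 39, T→D4 63, U→D4 44, V→D2 80, W→D1 170. Service 587; fixed 326; total 913.
{D1, D4}: service 697 + fixed 248 = 945
{D2, D4}: P→D4 253, Q→D4 36, R→D4 75, S→D2 39, T→D4 63, U→D4 44, V→D2 80, W→D2 204. Service 794; fixed 159; total 953.
{D1, D2, D3, D4}: P→D1 92, Q→D3 20, R→D4 75, S→D2 39, T→D4 63, U→D4 44, V→D2 80, W→D3 136. Service 549; fixed 567; total 1116.
No other subset beats 913.

Open D1, D2 and D4; minimum total cost 913.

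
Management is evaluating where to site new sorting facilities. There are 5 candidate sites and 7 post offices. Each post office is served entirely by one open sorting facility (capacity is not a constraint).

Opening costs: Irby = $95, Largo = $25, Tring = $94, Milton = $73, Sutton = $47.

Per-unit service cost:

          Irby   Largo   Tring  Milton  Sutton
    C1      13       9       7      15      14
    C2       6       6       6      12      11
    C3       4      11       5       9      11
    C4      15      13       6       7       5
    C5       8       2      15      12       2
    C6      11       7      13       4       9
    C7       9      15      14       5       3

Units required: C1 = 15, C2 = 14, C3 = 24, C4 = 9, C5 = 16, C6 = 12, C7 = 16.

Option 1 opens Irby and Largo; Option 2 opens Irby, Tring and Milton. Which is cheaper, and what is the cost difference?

Option 1 is cheaper by 45.

Option 1: {Irby, Largo}: C1→Largo 9·15=135, C2→Irby 6·14=84, C3→Irby 4·24=96, C4→Largo 13·9=117, C5→Largo 2·16=32, C6→Largo 7·12=84, C7→Irby 9·16=144. Service 692; fixed 120; total 812.
Option 2: {Irby, Tring, Milton}: C1→Tring 7·15=105, C2→Irby 6·14=84, C3→Irby 4·24=96, C4→Tring 6·9=54, C5→Irby 8·16=128, C6→Milton 4·12=48, C7→Milton 5·16=80. Service 595; fixed 262; total 857.
Difference: |812 − 857| = 45.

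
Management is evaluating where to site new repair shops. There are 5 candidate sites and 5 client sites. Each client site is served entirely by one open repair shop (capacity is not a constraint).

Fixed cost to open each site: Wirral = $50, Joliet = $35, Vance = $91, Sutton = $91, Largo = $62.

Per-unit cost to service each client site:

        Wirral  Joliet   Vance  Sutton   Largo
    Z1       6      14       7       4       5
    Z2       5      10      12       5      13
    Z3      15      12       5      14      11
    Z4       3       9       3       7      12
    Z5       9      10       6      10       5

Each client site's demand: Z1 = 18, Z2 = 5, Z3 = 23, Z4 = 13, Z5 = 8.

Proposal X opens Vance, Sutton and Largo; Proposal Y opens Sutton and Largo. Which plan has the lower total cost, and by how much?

Proposal X is cheaper by 99.

Proposal X: {Vance, Sutton, Largo}: Z1→Sutton 4·18=72, Z2→Sutton 5·5=25, Z3→Vance 5·23=115, Z4→Vance 3·13=39, Z5→Largo 5·8=40. Service 291; fixed 244; total 535.
Proposal Y: {Sutton, Largo}: Z1→Sutton 4·18=72, Z2→Sutton 5·5=25, Z3→Largo 11·23=253, Z4→Sutton 7·13=91, Z5→Largo 5·8=40. Service 481; fixed 153; total 634.
Difference: |535 − 634| = 99.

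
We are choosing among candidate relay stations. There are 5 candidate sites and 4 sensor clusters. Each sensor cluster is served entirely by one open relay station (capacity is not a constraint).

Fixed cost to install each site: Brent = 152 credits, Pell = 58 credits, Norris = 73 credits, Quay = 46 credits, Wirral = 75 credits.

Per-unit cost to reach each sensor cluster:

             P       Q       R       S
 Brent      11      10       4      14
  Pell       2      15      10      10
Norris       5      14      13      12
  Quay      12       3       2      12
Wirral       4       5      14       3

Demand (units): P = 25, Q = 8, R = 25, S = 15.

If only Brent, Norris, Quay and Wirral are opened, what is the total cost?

Each sensor cluster is assigned to its cheapest site among the open ones.
{Brent, Norris, Quay, Wirral}: P→Wirral 4·25=100, Q→Quay 3·8=24, R→Quay 2·25=50, S→Wirral 3·15=45. Service 219; fixed 346; total 565.

Total cost: 565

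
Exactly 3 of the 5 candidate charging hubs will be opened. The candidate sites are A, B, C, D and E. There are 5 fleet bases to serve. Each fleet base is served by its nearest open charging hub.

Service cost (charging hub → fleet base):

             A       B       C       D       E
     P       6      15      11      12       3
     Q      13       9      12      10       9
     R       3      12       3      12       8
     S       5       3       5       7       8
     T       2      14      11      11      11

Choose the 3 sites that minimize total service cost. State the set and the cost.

Choose A, B and E; total service cost 20.

With exactly 3 open, each fleet base uses its cheapest among the chosen.
{A, B, E}: P→E 3, Q→B 9, R→A 3, S→B 3, T→A 2. Service cost 20.
{A, C, E}: service cost 22
{A, D, E}: service cost 22
Among all 10 size-3 choices, {A, B, E} is lowest.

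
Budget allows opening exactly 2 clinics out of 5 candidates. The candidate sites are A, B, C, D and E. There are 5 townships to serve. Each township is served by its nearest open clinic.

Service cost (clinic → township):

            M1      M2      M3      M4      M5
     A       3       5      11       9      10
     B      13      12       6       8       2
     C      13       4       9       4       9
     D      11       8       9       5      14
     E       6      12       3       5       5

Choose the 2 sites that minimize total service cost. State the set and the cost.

Choose A and E; total service cost 21.

With exactly 2 open, each township uses its cheapest among the chosen.
{A, E}: M1→A 3, M2→A 5, M3→E 3, M4→E 5, M5→E 5. Service cost 21.
{C, E}: service cost 22
{A, B}: service cost 24
Among all 10 size-2 choices, {A, E} is lowest.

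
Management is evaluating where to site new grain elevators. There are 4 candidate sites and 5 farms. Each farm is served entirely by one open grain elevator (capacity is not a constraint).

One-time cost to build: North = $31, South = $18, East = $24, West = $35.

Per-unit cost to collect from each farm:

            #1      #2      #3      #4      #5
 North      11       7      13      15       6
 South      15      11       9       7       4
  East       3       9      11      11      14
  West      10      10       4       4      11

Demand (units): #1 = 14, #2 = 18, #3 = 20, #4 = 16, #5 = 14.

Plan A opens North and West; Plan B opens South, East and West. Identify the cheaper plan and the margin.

Plan A: {North, West}: #1→West 10·14=140, #2→North 7·18=126, #3→West 4·20=80, #4→West 4·16=64, #5→North 6·14=84. Service 494; fixed 66; total 560.
Plan B: {South, East, West}: #1→East 3·14=42, #2→East 9·18=162, #3→West 4·20=80, #4→West 4·16=64, #5→South 4·14=56. Service 404; fixed 77; total 481.
Difference: |560 − 481| = 79.

Plan B is cheaper by 79.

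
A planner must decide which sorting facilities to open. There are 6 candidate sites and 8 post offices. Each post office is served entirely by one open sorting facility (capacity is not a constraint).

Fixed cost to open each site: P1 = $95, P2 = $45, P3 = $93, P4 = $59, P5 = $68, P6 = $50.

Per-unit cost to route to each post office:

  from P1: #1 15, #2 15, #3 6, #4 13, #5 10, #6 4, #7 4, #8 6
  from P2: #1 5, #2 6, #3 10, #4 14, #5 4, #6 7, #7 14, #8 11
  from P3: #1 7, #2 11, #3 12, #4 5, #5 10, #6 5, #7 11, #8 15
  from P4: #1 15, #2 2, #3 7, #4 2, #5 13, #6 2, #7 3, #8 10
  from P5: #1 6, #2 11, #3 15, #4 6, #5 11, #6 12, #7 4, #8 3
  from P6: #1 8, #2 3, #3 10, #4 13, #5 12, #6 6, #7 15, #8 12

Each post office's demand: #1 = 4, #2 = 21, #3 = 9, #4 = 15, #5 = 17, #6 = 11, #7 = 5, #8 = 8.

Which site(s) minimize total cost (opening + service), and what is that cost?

For any fixed open set, each post office goes to its cheapest open site; total = fixed + service.
{P2, P4}: #1→P2 5·4=20, #2→P4 2·21=42, #3→P4 7·9=63, #4→P4 2·15=30, #5→P2 4·17=68, #6→P4 2·11=22, #7→P4 3·5=15, #8→P4 10·8=80. Service 340; fixed 104; total 444.
{P2, P4, P5}: service 284 + fixed 172 = 456
{P2, P4, P6}: #1→P2 5·4=20, #2→P4 2·21=42, #3→P4 7·9=63, #4→P4 2·15=30, #5→P2 4·17=68, #6→P4 2·11=22, #7→P4 3·5=15, #8→P4 10·8=80. Service 340; fixed 154; total 494.
{P1, P2, P3, P4, P5, P6}: service 275 + fixed 410 = 685
No other subset beats 444.

Open P2 and P4; minimum total cost 444.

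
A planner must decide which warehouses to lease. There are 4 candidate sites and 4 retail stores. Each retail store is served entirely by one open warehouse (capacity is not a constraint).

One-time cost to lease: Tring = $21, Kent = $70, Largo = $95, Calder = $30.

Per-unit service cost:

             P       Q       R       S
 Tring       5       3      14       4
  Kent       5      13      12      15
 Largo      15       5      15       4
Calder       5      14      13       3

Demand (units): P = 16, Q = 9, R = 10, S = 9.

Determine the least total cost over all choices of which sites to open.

For any fixed open set, each retail store goes to its cheapest open site; total = fixed + service.
{Tring}: P→Tring 5·16=80, Q→Tring 3·9=27, R→Tring 14·10=140, S→Tring 4·9=36. Service 283; fixed 21; total 304.
{Tring, Calder}: P→Tring 5·16=80, Q→Tring 3·9=27, R→Calder 13·10=130, S→Calder 3·9=27. Service 264; fixed 51; total 315.
{Tring, Kent}: service 263 + fixed 91 = 354
{Tring, Kent, Largo, Calder}: service 254 + fixed 216 = 470
No other subset beats 304.

Minimum total cost: 304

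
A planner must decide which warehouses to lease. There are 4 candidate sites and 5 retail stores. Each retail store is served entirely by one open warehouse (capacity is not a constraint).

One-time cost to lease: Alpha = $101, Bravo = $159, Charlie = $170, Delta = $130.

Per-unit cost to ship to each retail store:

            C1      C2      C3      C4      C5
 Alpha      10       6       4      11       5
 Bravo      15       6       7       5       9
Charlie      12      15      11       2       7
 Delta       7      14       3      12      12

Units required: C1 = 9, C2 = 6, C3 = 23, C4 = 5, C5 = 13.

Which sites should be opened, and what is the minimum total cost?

Open Alpha only; minimum total cost 439.

For any fixed open set, each retail store goes to its cheapest open site; total = fixed + service.
{Alpha}: C1→Alpha 10·9=90, C2→Alpha 6·6=36, C3→Alpha 4·23=92, C4→Alpha 11·5=55, C5→Alpha 5·13=65. Service 338; fixed 101; total 439.
{Alpha, Delta}: C1→Delta 7·9=63, C2→Alpha 6·6=36, C3→Delta 3·23=69, C4→Alpha 11·5=55, C5→Alpha 5·13=65. Service 288; fixed 231; total 519.
{Delta}: service 432 + fixed 130 = 562
{Alpha, Bravo, Charlie, Delta}: C1→Delta 7·9=63, C2→Alpha 6·6=36, C3→Delta 3·23=69, C4→Charlie 2·5=10, C5→Alpha 5·13=65. Service 243; fixed 560; total 803.
(All 15 nonempty subsets were checked; Alpha only is lowest.)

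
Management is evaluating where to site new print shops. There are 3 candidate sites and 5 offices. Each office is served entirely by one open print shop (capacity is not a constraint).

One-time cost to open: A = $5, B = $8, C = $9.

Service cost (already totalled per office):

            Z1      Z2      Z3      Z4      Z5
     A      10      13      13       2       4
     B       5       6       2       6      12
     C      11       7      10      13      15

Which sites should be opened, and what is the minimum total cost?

Open A and B; minimum total cost 32.

For any fixed open set, each office goes to its cheapest open site; total = fixed + service.
{A, B}: Z1→B 5, Z2→B 6, Z3→B 2, Z4→A 2, Z5→A 4. Service 19; fixed 13; total 32.
{B}: service 31 + fixed 8 = 39
{A, B, C}: service 19 + fixed 22 = 41
{A}: service 42 + fixed 5 = 47
No other subset beats 32.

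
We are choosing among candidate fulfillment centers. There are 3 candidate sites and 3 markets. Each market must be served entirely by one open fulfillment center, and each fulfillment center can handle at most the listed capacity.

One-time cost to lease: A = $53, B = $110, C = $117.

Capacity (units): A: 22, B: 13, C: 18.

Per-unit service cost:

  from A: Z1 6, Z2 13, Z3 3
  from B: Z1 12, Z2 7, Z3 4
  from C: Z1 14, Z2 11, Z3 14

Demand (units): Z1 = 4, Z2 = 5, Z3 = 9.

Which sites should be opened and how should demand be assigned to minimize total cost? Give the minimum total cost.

Open {A}: Z1→A 6·4=24, Z2→A 13·5=65, Z3→A 3·9=27.
Loads: A carries 18/22. Service 116; fixed 53; total 169.
Next best feasible plan costs 249.

Minimum total cost: 169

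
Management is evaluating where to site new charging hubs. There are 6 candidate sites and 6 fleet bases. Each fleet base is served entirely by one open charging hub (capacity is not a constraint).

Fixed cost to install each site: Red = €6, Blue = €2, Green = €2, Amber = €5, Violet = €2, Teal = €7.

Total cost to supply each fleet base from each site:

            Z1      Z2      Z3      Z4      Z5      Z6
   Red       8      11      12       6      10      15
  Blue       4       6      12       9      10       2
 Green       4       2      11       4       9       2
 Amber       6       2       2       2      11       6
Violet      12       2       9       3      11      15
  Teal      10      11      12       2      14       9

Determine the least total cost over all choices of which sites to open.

Minimum total cost: 28

For any fixed open set, each fleet base goes to its cheapest open site; total = fixed + service.
{Green, Amber}: Z1→Green 4, Z2→Green 2, Z3→Amber 2, Z4→Amber 2, Z5→Green 9, Z6→Green 2. Service 21; fixed 7; total 28.
{Blue, Amber}: service 22 + fixed 7 = 29
{Blue, Green, Amber}: Z1→Blue 4, Z2→Green 2, Z3→Amber 2, Z4→Amber 2, Z5→Green 9, Z6→Blue 2. Service 21; fixed 9; total 30.
{Red, Blue, Green, Amber, Violet, Teal}: service 21 + fixed 24 = 45
No other subset beats 28.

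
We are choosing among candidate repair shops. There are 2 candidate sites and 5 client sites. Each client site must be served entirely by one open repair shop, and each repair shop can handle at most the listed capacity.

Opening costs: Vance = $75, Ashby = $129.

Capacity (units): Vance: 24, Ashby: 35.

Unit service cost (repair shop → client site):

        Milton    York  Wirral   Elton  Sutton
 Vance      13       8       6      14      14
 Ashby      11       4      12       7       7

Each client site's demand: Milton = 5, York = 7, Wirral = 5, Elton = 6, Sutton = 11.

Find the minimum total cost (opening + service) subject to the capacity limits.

Minimum total cost: 391

Open {Ashby}: Milton→Ashby 11·5=55, York→Ashby 4·7=28, Wirral→Ashby 12·5=60, Elton→Ashby 7·6=42, Sutton→Ashby 7·11=77.
Loads: Ashby carries 34/35. Service 262; fixed 129; total 391.
Next best feasible plan costs 436.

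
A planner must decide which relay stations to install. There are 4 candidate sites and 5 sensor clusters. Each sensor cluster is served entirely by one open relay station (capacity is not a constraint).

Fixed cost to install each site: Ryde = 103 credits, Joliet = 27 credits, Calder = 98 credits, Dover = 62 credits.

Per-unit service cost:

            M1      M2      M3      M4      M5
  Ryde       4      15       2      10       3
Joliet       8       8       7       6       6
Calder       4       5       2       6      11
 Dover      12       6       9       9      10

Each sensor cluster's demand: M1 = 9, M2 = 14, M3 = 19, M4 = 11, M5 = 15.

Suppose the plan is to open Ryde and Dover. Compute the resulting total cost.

Each sensor cluster is assigned to its cheapest site among the open ones.
{Ryde, Dover}: M1→Ryde 4·9=36, M2→Dover 6·14=84, M3→Ryde 2·19=38, M4→Dover 9·11=99, M5→Ryde 3·15=45. Service 302; fixed 165; total 467.

Total cost: 467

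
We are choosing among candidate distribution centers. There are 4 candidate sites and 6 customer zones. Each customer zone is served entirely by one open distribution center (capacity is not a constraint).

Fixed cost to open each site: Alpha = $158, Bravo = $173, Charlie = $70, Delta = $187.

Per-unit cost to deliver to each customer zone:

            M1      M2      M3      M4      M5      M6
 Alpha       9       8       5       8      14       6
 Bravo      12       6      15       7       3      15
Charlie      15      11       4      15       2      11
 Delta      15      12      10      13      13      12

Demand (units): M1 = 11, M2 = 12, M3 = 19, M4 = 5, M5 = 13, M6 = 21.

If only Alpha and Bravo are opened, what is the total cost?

Each customer zone is assigned to its cheapest site among the open ones.
{Alpha, Bravo}: M1→Alpha 9·11=99, M2→Bravo 6·12=72, M3→Alpha 5·19=95, M4→Bravo 7·5=35, M5→Bravo 3·13=39, M6→Alpha 6·21=126. Service 466; fixed 331; total 797.

Total cost: 797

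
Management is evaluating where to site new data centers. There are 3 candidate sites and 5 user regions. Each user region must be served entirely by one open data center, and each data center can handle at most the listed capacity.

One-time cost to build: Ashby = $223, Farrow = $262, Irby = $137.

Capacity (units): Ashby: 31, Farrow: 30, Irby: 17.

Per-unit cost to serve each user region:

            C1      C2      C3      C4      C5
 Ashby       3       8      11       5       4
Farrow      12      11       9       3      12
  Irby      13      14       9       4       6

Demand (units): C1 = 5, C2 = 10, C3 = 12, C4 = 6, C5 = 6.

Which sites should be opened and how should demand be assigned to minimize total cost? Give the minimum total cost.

Open {Ashby, Irby}: C1→Ashby 3·5=15, C2→Ashby 8·10=80, C3→Irby 9·12=108, C4→Ashby 5·6=30, C5→Ashby 4·6=24.
Loads: Ashby carries 27/31, Irby carries 12/17. Service 257; fixed 360; total 617.
Next best feasible plan costs 647.

Minimum total cost: 617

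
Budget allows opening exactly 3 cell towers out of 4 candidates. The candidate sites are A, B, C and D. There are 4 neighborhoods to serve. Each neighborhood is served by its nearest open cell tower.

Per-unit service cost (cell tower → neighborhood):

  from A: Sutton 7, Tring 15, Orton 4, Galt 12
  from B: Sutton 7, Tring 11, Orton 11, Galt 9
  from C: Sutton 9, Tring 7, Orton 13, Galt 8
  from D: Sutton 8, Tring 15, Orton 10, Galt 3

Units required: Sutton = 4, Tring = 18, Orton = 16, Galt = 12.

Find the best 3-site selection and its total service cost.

With exactly 3 open, each neighborhood uses its cheapest among the chosen.
{A, C, D}: Sutton→A 7·4=28, Tring→C 7·18=126, Orton→A 4·16=64, Galt→D 3·12=36. Service cost 254.
{A, B, C}: service cost 314
{A, B, D}: service cost 326
Among all 4 size-3 choices, {A, C, D} is lowest.

Choose A, C and D; total service cost 254.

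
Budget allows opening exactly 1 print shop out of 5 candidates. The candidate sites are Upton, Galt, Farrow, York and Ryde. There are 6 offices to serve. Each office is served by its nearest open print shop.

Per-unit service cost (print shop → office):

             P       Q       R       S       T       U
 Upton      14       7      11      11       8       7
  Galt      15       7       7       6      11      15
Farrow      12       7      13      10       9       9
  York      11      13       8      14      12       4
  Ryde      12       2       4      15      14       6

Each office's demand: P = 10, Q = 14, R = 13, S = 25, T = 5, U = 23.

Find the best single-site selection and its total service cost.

Choose Ryde only; total service cost 783.

With exactly 1 open, each office uses its cheapest among the chosen.
{Ryde}: P→Ryde 12·10=120, Q→Ryde 2·14=28, R→Ryde 4·13=52, S→Ryde 15·25=375, T→Ryde 14·5=70, U→Ryde 6·23=138. Service cost 783.
{Upton}: service cost 857
{Galt}: service cost 889
Among all 5 size-1 choices, {Ryde} is lowest.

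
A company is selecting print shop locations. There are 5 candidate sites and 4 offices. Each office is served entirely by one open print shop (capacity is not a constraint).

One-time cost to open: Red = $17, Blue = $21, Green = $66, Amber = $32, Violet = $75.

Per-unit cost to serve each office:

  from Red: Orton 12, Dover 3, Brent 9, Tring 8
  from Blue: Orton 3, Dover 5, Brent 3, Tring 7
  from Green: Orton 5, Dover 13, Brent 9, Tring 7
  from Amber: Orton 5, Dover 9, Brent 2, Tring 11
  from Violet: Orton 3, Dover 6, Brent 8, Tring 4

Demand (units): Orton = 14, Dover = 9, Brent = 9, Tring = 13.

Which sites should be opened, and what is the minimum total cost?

Open Red and Blue; minimum total cost 225.

For any fixed open set, each office goes to its cheapest open site; total = fixed + service.
{Red, Blue}: Orton→Blue 3·14=42, Dover→Red 3·9=27, Brent→Blue 3·9=27, Tring→Blue 7·13=91. Service 187; fixed 38; total 225.
{Blue}: Orton→Blue 3·14=42, Dover→Blue 5·9=45, Brent→Blue 3·9=27, Tring→Blue 7·13=91. Service 205; fixed 21; total 226.
{Red, Blue, Amber}: service 178 + fixed 70 = 248
{Red, Blue, Green, Amber, Violet}: service 139 + fixed 211 = 350
No other subset beats 225.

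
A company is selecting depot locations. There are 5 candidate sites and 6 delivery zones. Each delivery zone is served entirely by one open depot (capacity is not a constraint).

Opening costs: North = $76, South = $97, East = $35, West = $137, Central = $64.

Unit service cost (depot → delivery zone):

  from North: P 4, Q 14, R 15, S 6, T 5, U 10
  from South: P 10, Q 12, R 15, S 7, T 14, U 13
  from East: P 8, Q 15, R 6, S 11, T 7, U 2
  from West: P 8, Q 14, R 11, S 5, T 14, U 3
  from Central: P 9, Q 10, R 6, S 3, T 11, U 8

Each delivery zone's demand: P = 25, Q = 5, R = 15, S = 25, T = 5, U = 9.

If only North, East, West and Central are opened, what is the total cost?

Each delivery zone is assigned to its cheapest site among the open ones.
{North, East, West, Central}: P→North 4·25=100, Q→Central 10·5=50, R→East 6·15=90, S→Central 3·25=75, T→North 5·5=25, U→East 2·9=18. Service 358; fixed 312; total 670.

Total cost: 670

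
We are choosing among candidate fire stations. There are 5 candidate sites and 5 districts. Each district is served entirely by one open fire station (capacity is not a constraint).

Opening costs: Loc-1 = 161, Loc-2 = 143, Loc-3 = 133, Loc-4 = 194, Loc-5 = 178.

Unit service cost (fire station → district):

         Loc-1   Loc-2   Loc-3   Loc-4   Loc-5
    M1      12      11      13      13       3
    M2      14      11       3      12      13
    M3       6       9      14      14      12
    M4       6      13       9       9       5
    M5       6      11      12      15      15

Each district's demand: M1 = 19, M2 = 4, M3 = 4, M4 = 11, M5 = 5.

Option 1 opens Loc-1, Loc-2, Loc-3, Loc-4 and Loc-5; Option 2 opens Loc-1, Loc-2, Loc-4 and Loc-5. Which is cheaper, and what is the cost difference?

Option 1: {Loc-1, Loc-2, Loc-3, Loc-4, Loc-5}: M1→Loc-5 3·19=57, M2→Loc-3 3·4=12, M3→Loc-1 6·4=24, M4→Loc-5 5·11=55, M5→Loc-1 6·5=30. Service 178; fixed 809; total 987.
Option 2: {Loc-1, Loc-2, Loc-4, Loc-5}: M1→Loc-5 3·19=57, M2→Loc-2 11·4=44, M3→Loc-1 6·4=24, M4→Loc-5 5·11=55, M5→Loc-1 6·5=30. Service 210; fixed 676; total 886.
Difference: |987 − 886| = 101.

Option 2 is cheaper by 101.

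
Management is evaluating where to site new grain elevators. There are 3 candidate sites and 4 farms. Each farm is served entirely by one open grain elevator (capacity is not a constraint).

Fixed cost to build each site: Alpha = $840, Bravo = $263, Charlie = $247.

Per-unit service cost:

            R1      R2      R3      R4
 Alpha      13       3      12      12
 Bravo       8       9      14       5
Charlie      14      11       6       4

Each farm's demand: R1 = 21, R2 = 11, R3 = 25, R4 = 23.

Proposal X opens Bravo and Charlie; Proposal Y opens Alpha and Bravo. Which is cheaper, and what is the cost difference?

Proposal X is cheaper by 700.

Proposal X: {Bravo, Charlie}: R1→Bravo 8·21=168, R2→Bravo 9·11=99, R3→Charlie 6·25=150, R4→Charlie 4·23=92. Service 509; fixed 510; total 1019.
Proposal Y: {Alpha, Bravo}: R1→Bravo 8·21=168, R2→Alpha 3·11=33, R3→Alpha 12·25=300, R4→Bravo 5·23=115. Service 616; fixed 1103; total 1719.
Difference: |1019 − 1719| = 700.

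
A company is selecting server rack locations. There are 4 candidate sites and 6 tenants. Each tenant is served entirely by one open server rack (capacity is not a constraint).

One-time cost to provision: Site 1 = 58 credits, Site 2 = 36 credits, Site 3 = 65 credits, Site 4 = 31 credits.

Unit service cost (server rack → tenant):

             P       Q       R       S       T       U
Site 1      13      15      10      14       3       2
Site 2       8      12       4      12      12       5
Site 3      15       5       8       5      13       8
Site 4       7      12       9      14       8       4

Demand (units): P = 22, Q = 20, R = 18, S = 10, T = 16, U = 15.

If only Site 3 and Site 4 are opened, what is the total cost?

Each tenant is assigned to its cheapest site among the open ones.
{Site 3, Site 4}: P→Site 4 7·22=154, Q→Site 3 5·20=100, R→Site 3 8·18=144, S→Site 3 5·10=50, T→Site 4 8·16=128, U→Site 4 4·15=60. Service 636; fixed 96; total 732.

Total cost: 732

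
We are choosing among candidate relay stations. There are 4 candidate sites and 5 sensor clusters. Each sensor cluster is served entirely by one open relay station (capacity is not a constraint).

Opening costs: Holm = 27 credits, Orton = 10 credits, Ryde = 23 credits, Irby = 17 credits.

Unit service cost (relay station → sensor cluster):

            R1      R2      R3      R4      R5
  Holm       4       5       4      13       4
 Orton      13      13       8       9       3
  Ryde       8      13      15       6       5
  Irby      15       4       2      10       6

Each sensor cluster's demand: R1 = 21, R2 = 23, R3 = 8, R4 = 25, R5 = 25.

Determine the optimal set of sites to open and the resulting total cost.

Open Holm, Orton, Ryde and Irby; minimum total cost 494.

For any fixed open set, each sensor cluster goes to its cheapest open site; total = fixed + service.
{Holm, Orton, Ryde, Irby}: R1→Holm 4·21=84, R2→Irby 4·23=92, R3→Irby 2·8=16, R4→Ryde 6·25=150, R5→Orton 3·25=75. Service 417; fixed 77; total 494.
{Holm, Ryde, Irby}: service 442 + fixed 67 = 509
{Holm, Orton, Ryde}: service 456 + fixed 60 = 516
{Orton}: service 936 + fixed 10 = 946
No other subset beats 494.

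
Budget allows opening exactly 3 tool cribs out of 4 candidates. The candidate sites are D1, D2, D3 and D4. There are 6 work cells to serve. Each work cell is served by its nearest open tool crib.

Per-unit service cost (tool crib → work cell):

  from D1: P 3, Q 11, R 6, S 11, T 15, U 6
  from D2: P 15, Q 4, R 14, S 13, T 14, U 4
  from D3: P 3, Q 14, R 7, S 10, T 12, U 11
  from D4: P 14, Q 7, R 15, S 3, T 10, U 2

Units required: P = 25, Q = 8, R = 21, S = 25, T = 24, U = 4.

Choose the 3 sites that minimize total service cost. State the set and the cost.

With exactly 3 open, each work cell uses its cheapest among the chosen.
{D1, D2, D4}: P→D1 3·25=75, Q→D2 4·8=32, R→D1 6·21=126, S→D4 3·25=75, T→D4 10·24=240, U→D4 2·4=8. Service cost 556.
{D2, D3, D4}: service cost 577
{D1, D3, D4}: service cost 580
Among all 4 size-3 choices, {D1, D2, D4} is lowest.

Choose D1, D2 and D4; total service cost 556.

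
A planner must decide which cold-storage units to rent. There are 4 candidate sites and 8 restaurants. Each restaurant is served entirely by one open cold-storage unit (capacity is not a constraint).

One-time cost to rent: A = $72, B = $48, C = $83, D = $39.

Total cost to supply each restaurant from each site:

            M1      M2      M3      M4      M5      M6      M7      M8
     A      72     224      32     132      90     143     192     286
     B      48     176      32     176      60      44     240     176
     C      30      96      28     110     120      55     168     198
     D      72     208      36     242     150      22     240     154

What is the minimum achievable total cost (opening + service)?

Minimum total cost: 838

For any fixed open set, each restaurant goes to its cheapest open site; total = fixed + service.
{B, C, D}: M1→C 30, M2→C 96, M3→C 28, M4→C 110, M5→B 60, M6→D 22, M7→C 168, M8→D 154. Service 668; fixed 170; total 838.
{B, C}: service 712 + fixed 131 = 843
{C, D}: M1→C 30, M2→C 96, M3→C 28, M4→C 110, M5→C 120, M6→D 22, M7→C 168, M8→D 154. Service 728; fixed 122; total 850.
{A, B, C, D}: service 668 + fixed 242 = 910
(All 15 nonempty subsets were checked; B, C and D is lowest.)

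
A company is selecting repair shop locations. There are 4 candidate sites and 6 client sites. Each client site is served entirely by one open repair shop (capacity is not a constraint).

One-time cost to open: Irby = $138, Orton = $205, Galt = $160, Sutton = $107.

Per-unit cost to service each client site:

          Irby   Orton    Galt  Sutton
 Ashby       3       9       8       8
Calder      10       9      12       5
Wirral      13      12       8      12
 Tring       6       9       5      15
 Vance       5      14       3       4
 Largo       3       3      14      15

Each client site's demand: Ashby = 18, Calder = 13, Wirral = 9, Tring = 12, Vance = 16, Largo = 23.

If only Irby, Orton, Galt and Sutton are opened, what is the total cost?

Each client site is assigned to its cheapest site among the open ones.
{Irby, Orton, Galt, Sutton}: Ashby→Irby 3·18=54, Calder→Sutton 5·13=65, Wirral→Galt 8·9=72, Tring→Galt 5·12=60, Vance→Galt 3·16=48, Largo→Irby 3·23=69. Service 368; fixed 610; total 978.

Total cost: 978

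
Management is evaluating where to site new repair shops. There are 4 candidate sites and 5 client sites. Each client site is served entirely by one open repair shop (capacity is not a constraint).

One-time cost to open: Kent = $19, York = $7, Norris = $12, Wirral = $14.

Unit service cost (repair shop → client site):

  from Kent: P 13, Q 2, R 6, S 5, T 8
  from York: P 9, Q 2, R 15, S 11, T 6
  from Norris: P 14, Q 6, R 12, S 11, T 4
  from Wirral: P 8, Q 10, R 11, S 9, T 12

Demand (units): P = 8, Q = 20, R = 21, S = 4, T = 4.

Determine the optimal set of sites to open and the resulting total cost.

For any fixed open set, each client site goes to its cheapest open site; total = fixed + service.
{Kent, York}: P→York 9·8=72, Q→Kent 2·20=40, R→Kent 6·21=126, S→Kent 5·4=20, T→York 6·4=24. Service 282; fixed 26; total 308.
{Kent, Norris, Wirral}: service 266 + fixed 45 = 311
{Kent, York, Norris}: service 274 + fixed 38 = 312
{Kent, York, Norris, Wirral}: service 266 + fixed 52 = 318
No other subset beats 308.

Open Kent and York; minimum total cost 308.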